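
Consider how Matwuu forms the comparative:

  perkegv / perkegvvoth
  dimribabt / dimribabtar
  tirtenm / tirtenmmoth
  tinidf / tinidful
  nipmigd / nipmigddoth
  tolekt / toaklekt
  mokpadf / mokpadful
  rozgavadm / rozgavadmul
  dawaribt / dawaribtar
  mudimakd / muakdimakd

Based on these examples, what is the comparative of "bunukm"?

buaknukm

"bunukm" has second-to-last letter 'k'. The stems whose second-to-last letter is 'k' (mudimakd → muakdimakd, tolekt → toaklekt) insert -ak- after the first vowel.
So bunukm → buaknukm.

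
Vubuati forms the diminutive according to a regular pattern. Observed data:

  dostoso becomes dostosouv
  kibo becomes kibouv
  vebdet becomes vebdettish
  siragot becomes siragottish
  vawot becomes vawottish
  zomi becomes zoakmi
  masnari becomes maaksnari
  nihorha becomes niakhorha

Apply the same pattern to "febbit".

dostoso and siragot both have last vowel 'o' yet inflect differently (dostosouv, siragottish), so the last vowel is not what conditions the rule; the final letter is.
"febbit" ends in -t. The stems ending in -t (vebdet → vebdettish, siragot → siragottish, vawot → vawottish) double the final consonant and add -ish.
So febbit → febbittish.

febbittish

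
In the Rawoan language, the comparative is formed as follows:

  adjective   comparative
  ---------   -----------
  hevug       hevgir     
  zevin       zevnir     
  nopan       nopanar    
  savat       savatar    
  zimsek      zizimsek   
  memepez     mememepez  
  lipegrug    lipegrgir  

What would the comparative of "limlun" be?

"limlun" has last vowel 'u'. The stems whose last vowel is 'u' (lipegrug → lipegrgir, hevug → hevgir) delete the last vowel and add -ir.
The other patterns: stems whose last vowel is 'a' add -ar; stems whose last vowel is 'e' repeat the first consonant+vowel as a prefix.
So limlun → limlnir.

limlnir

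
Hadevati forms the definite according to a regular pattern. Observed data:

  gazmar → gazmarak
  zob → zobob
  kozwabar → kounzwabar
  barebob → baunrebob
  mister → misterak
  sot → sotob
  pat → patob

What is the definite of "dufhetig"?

"dufhetig" has 3 vowels. The stems with 3 vowels (barebob → baunrebob, kozwabar → kounzwabar) insert -un- after the first vowel.
So dufhetig → duunfhetig.

duunfhetig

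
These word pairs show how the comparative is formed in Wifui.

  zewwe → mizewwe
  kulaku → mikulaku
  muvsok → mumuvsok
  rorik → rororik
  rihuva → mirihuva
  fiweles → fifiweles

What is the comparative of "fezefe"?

mifezefe

fiweles and zewwe both have last vowel 'e' yet inflect differently (fifiweles, mizewwe), so the last vowel is not what conditions the rule; whether the stem ends in a vowel or a consonant is.
"fezefe" ends in a vowel. The stems ending in a vowel (rihuva → mirihuva, kulaku → mikulaku, zewwe → mizewwe) add the prefix mi-.
The other pattern: stems ending in a consonant repeat the first consonant+vowel as a prefix.
So fezefe → mifezefe.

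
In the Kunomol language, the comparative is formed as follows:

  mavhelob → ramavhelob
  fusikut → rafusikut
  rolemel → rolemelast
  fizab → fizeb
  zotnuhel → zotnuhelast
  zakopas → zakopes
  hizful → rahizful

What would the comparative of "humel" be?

humelast

mavhelob and fizab both end in -b yet inflect differently (ramavhelob, fizeb), so the final letter is not what conditions the rule; the last vowel is.
"humel" has last vowel 'e'. The stems whose last vowel is 'e' (rolemel → rolemelast, zotnuhel → zotnuhelast) add -ast.
The other patterns: stems whose last vowel is 'o' or 'u' add the prefix ra-; stems whose last vowel is 'a' change the last vowel to 'e'.
So humel → humelast.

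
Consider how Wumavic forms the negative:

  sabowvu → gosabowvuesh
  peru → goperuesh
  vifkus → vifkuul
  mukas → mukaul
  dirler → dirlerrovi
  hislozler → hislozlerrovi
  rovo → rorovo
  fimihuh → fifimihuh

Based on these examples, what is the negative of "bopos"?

sabowvu and vifkus both have last vowel 'u' yet inflect differently (gosabowvuesh, vifkuul), so the last vowel is not what conditions the rule; the final letter is.
"bopos" ends in -s. The stems ending in -s (vifkus → vifkuul, mukas → mukaul) drop the final letter and add -ul.
So bopos → bopoul.

bopoul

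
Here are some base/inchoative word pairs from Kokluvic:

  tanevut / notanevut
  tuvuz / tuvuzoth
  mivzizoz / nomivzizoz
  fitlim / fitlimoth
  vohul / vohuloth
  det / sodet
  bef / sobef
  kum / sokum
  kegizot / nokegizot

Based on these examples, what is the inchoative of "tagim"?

"tagim" has 2 vowels. The stems with 2 vowels (vohul → vohuloth, tuvuz → tuvuzoth, fitlim → fitlimoth) add -oth.
So tagim → tagimoth.

tagimoth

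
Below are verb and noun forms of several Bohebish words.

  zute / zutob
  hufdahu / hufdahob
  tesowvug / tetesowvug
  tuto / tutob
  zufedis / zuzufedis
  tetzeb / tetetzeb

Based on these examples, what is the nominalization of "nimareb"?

ninimareb

tetzeb and zute both have last vowel 'e' yet inflect differently (tetetzeb, zutob), so the last vowel is not what conditions the rule; whether the stem ends in a vowel or a consonant is.
"nimareb" ends in a consonant. The stems ending in a consonant (tesowvug → tetesowvug, zufedis → zuzufedis, tetzeb → tetetzeb) repeat the first consonant+vowel as a prefix.
So nimareb → ninimareb.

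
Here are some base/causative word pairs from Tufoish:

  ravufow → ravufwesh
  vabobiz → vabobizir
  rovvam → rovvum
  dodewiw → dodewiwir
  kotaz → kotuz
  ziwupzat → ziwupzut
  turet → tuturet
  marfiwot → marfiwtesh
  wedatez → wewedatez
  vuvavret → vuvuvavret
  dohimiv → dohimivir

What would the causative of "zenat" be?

zenut

wedatez and vabobiz both end in -z yet inflect differently (wewedatez, vabobizir), so the final letter is not what conditions the rule; the last vowel is.
"zenat" has last vowel 'a'. The stems whose last vowel is 'a' (rovvam → rovvum, ziwupzat → ziwupzut, kotaz → kotuz) change the last vowel to 'u'.
So zenat → zenut.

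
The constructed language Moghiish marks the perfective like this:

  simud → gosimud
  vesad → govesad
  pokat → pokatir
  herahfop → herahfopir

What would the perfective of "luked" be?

"luked" ends in -d. The stems ending in -d (simud → gosimud, vesad → govesad) add the prefix go-.
So luked → goluked.

goluked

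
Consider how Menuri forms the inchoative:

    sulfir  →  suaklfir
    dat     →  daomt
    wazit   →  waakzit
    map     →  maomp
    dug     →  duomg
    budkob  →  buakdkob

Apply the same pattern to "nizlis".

wazit and dat both end in -t yet inflect differently (waakzit, daomt), so the final letter is not what conditions the rule; the number of vowels is.
"nizlis" has 2 vowels. The stems with 2 vowels (sulfir → suaklfir, wazit → waakzit, budkob → buakdkob) insert -ak- after the first vowel.
So nizlis → niakzlis.

niakzlis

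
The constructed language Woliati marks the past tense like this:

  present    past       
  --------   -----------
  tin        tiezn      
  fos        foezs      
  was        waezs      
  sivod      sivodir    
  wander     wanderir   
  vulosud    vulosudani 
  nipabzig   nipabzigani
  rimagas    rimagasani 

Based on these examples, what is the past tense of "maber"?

sivod and vulosud both end in -d yet inflect differently (sivodir, vulosudani), so the final letter is not what conditions the rule; the number of vowels is.
"maber" has 2 vowels. The stems with 2 vowels (sivod → sivodir, wander → wanderir) add -ir.
So maber → maberir.

maberir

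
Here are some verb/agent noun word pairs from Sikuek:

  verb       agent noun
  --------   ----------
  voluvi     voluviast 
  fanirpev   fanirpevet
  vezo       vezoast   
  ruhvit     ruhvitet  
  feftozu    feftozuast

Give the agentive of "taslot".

taslotet

ruhvit and voluvi both have last vowel 'i' yet inflect differently (ruhvitet, voluviast), so the last vowel is not what conditions the rule; whether the stem ends in a vowel or a consonant is.
"taslot" ends in a consonant. The stems ending in a consonant (ruhvit → ruhvitet, fanirpev → fanirpevet) add -et.
The other pattern: stems ending in a vowel add -ast.
So taslot → taslotet.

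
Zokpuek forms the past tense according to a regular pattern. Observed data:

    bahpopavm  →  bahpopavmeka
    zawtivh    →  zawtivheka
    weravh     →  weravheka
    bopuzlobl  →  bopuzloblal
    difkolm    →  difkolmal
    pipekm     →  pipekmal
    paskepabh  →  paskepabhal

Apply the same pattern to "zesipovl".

bahpopavm and pipekm both end in -m yet inflect differently (bahpopavmeka, pipekmal), so the final letter is not what conditions the rule; the second-to-last letter is.
"zesipovl" has second-to-last letter 'v'. The stems whose second-to-last letter is 'v' (bahpopavm → bahpopavmeka, weravh → weravheka, zawtivh → zawtivheka) add -eka.
The other pattern: stems whose second-to-last letter is 'b', 'k' or 'l' add -al.
So zesipovl → zesipovleka.

zesipovleka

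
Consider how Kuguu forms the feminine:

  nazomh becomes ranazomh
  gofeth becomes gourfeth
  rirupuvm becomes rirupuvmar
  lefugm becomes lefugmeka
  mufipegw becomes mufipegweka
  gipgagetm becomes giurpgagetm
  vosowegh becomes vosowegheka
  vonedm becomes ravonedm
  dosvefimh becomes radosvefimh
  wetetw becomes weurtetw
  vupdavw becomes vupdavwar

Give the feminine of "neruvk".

wetetw and vupdavw both end in -w yet inflect differently (weurtetw, vupdavwar), so the final letter is not what conditions the rule; the second-to-last letter is.
"neruvk" has second-to-last letter 'v'. The stems whose second-to-last letter is 'v' (vupdavw → vupdavwar, rirupuvm → rirupuvmar) add -ar.
The other patterns: stems whose second-to-last letter is 't' insert -ur- after the first vowel; stems whose second-to-last letter is 'g' add -eka; stems whose second-to-last letter is 'd' or 'm' add the prefix ra-.
So neruvk → neruvkar.

neruvkar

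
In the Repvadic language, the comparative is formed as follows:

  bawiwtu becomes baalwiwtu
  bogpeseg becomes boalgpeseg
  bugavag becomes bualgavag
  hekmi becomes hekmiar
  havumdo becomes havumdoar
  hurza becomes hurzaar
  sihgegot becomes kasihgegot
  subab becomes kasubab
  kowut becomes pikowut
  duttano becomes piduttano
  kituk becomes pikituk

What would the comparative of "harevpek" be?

harevpekar

"harevpek" begins with h-. The stems beginning with h- (hekmi → hekmiar, havumdo → havumdoar, hurza → hurzaar) add -ar.
So harevpek → harevpekar.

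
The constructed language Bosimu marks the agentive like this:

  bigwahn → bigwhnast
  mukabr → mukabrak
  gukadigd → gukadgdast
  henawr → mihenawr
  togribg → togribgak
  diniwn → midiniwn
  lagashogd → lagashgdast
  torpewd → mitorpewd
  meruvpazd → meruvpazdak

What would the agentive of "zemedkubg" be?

mukabr and henawr both end in -r yet inflect differently (mukabrak, mihenawr), so the final letter is not what conditions the rule; the second-to-last letter is.
"zemedkubg" has second-to-last letter 'b'. The stems whose second-to-last letter is 'b' (togribg → togribgak, mukabr → mukabrak) add -ak.
So zemedkubg → zemedkubgak.

zemedkubgak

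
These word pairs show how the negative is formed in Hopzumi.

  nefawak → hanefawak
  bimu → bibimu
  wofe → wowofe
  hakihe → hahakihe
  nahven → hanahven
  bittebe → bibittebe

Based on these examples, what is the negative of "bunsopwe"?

bubunsopwe

"bunsopwe" ends in a vowel. The stems ending in a vowel (hakihe → hahakihe, bimu → bibimu, bittebe → bibittebe) repeat the first consonant+vowel as a prefix.
So bunsopwe → bubunsopwe.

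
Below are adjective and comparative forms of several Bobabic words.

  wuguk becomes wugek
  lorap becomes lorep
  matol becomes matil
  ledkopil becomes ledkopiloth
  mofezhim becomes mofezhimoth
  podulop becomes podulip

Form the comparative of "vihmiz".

"vihmiz" has last vowel 'i'. The stems whose last vowel is 'i' (mofezhim → mofezhimoth, ledkopil → ledkopiloth) add -oth.
The other patterns: stems whose last vowel is 'o' change the last vowel to 'i'; stems whose last vowel is 'a' or 'u' change the last vowel to 'e'.
So vihmiz → vihmizoth.

vihmizoth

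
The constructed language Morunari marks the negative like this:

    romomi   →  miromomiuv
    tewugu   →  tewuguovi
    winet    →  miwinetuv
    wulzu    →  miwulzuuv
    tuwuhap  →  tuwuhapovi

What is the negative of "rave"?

miraveuv

tewugu and wulzu both end in -u yet inflect differently (tewuguovi, miwulzuuv), so the final letter is not what conditions the rule; the first letter is.
"rave" begins with r-. The one such stem in the data (romomi → miromomiuv) adds mi- … -uv around the stem, so the same rule applies.
The other pattern: stems beginning with t- add -ovi.
So rave → miraveuv.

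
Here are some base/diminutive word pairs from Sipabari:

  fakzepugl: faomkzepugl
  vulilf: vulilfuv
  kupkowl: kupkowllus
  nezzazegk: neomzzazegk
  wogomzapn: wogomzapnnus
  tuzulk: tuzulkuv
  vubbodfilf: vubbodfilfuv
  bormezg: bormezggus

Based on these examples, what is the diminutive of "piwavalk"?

piwavalkuv

"piwavalk" has second-to-last letter 'l'. The stems whose second-to-last letter is 'l' (tuzulk → tuzulkuv, vulilf → vulilfuv, vubbodfilf → vubbodfilfuv) add -uv.
The other patterns: stems whose second-to-last letter is 'g' insert -om- after the first vowel; stems whose second-to-last letter is 'p', 'w' or 'z' double the final consonant and add -us.
So piwavalk → piwavalkuv.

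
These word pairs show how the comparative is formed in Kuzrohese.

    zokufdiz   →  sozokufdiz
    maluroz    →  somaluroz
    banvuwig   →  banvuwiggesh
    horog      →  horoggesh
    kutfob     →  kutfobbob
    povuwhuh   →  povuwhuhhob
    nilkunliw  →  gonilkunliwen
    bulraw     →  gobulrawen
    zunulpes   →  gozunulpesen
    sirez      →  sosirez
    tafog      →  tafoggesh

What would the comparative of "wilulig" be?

zokufdiz and banvuwig both have last vowel 'i' yet inflect differently (sozokufdiz, banvuwiggesh), so the last vowel is not what conditions the rule; the final letter is.
"wilulig" ends in -g. The stems ending in -g (banvuwig → banvuwiggesh, horog → horoggesh, tafog → tafoggesh) double the final consonant and add -esh.
So wilulig → wiluliggesh.

wiluliggesh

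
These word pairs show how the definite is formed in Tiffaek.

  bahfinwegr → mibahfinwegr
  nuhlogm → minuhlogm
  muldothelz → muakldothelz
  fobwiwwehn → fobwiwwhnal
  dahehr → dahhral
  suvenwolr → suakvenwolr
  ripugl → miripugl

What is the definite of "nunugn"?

bahfinwegr and suvenwolr both end in -r yet inflect differently (mibahfinwegr, suakvenwolr), so the final letter is not what conditions the rule; the second-to-last letter is.
"nunugn" has second-to-last letter 'g'. The stems whose second-to-last letter is 'g' (ripugl → miripugl, nuhlogm → minuhlogm, bahfinwegr → mibahfinwegr) add the prefix mi-.
So nunugn → minunugn.

minunugn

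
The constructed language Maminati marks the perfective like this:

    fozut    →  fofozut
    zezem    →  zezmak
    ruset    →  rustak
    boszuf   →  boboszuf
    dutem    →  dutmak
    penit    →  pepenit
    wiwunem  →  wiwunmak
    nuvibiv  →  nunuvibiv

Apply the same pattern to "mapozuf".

"mapozuf" has last vowel 'u'. The stems whose last vowel is 'u' (boszuf → boboszuf, fozut → fofozut) repeat the first consonant+vowel as a prefix.
So mapozuf → mamapozuf.

mamapozuf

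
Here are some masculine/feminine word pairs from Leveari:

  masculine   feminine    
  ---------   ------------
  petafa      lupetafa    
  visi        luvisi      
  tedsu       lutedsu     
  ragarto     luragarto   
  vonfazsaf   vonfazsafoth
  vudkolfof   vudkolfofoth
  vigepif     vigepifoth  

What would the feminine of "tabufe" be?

lutabufe

"tabufe" ends in a vowel. The stems ending in a vowel (petafa → lupetafa, visi → luvisi, tedsu → lutedsu) add the prefix lu-.
The other pattern: stems ending in a consonant add -oth.
So tabufe → lutabufe.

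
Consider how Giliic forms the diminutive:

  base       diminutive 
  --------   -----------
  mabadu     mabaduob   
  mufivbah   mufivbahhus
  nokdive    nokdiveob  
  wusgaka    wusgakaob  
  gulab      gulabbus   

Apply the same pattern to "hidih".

gulab and wusgaka both have last vowel 'a' yet inflect differently (gulabbus, wusgakaob), so the last vowel is not what conditions the rule; whether the stem ends in a vowel or a consonant is.
"hidih" ends in a consonant. The stems ending in a consonant (gulab → gulabbus, mufivbah → mufivbahhus) double the final consonant and add -us.
The other pattern: stems ending in a vowel add -ob.
So hidih → hidihhus.

hidihhus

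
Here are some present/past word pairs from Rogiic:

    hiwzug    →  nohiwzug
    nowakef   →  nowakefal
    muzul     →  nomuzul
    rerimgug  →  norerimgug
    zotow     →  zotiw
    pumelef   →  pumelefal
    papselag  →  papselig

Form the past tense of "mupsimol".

"mupsimol" has last vowel 'o'. The one such stem in the data (zotow → zotiw) changes the last vowel to 'i' (as does papselag), so the same rule applies.
So mupsimol → mupsimil.

mupsimil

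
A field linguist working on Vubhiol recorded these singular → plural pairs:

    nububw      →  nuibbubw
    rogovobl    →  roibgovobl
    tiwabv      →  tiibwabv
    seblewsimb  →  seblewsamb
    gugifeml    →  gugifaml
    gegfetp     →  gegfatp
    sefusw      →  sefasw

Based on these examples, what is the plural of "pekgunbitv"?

rogovobl and gugifeml both end in -l yet inflect differently (roibgovobl, gugifaml), so the final letter is not what conditions the rule; the second-to-last letter is.
"pekgunbitv" has second-to-last letter 't'. The one such stem in the data (gegfetp → gegfatp) changes the last vowel to 'a' (as do seblewsimb, gugifeml), so the same rule applies.
So pekgunbitv → pekgunbatv.

pekgunbatv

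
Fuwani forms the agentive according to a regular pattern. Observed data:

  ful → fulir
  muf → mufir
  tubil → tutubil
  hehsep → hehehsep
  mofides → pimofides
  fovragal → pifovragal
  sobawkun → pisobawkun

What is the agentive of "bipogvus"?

pibipogvus

"bipogvus" has 3 vowels. The stems with 3 vowels (mofides → pimofides, fovragal → pifovragal, sobawkun → pisobawkun) add the prefix pi-.
The other patterns: stems with 1 vowel add -ir; stems with 2 vowels repeat the first consonant+vowel as a prefix.
So bipogvus → pibipogvus.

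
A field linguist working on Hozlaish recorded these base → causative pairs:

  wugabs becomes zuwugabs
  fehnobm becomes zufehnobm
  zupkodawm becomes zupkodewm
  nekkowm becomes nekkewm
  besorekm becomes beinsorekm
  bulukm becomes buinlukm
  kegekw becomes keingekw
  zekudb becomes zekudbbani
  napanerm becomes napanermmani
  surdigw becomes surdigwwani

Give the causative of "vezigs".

"vezigs" has second-to-last letter 'g'. The one such stem in the data (surdigw → surdigwwani) doubles the final consonant and adds -ani (as do zekudb, napanerm), so the same rule applies.
The other patterns: stems whose second-to-last letter is 'b' add the prefix zu-; stems whose second-to-last letter is 'w' change the last vowel to 'e'; stems whose second-to-last letter is 'k' insert -in- after the first vowel.
So vezigs → vezigssani.

vezigssani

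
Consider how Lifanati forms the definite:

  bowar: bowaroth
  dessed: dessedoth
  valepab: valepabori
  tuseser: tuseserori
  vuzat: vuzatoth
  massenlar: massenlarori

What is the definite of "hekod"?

hekodoth

bowar and massenlar both end in -r yet inflect differently (bowaroth, massenlarori), so the final letter is not what conditions the rule; the number of vowels is.
"hekod" has 2 vowels. The stems with 2 vowels (dessed → dessedoth, vuzat → vuzatoth, bowar → bowaroth) add -oth.
The other pattern: stems with 3 vowels add -ori.
So hekod → hekodoth.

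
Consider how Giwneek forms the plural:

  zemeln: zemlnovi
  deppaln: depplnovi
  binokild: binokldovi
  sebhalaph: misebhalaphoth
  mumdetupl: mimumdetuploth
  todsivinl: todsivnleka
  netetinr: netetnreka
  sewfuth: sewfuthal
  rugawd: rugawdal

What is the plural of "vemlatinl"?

vemlatnleka

"vemlatinl" has second-to-last letter 'n'. The stems whose second-to-last letter is 'n' (todsivinl → todsivnleka, netetinr → netetnreka) delete the last vowel and add -eka.
So vemlatinl → vemlatnleka.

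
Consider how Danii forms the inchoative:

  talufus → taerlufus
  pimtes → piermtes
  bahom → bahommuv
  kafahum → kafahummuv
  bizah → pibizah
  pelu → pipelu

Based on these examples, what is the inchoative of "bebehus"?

talufus and kafahum both have last vowel 'u' yet inflect differently (taerlufus, kafahummuv), so the last vowel is not what conditions the rule; the final letter is.
"bebehus" ends in -s. The stems ending in -s (talufus → taerlufus, pimtes → piermtes) insert -er- after the first vowel.
So bebehus → beerbehus.

beerbehus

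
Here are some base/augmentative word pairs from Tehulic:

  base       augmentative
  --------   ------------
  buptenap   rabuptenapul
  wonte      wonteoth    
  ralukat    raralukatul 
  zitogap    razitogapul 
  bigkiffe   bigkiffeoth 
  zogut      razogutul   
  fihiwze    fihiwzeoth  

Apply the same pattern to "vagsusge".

vagsusgeoth

bigkiffe and buptenap both begin with b- yet inflect differently (bigkiffeoth, rabuptenapul), so the first letter is not what conditions the rule; the final letter is.
"vagsusge" ends in -e. The stems ending in -e (wonte → wonteoth, fihiwze → fihiwzeoth, bigkiffe → bigkiffeoth) add -oth.
The other pattern: stems ending in -p or -t add ra- … -ul around the stem.
So vagsusge → vagsusgeoth.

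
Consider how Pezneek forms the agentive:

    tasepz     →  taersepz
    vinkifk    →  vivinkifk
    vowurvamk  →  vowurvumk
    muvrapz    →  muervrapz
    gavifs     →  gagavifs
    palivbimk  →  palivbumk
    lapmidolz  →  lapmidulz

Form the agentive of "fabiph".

"fabiph" has second-to-last letter 'p'. The stems whose second-to-last letter is 'p' (muvrapz → muervrapz, tasepz → taersepz) insert -er- after the first vowel.
The other patterns: stems whose second-to-last letter is 'l' or 'm' change the last vowel to 'u'; stems whose second-to-last letter is 'f' repeat the first consonant+vowel as a prefix.
So fabiph → faerbiph.

faerbiph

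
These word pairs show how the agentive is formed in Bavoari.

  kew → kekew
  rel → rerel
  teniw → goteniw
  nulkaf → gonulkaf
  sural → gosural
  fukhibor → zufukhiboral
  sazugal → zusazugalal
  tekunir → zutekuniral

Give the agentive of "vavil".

govavil

kew and teniw both end in -w yet inflect differently (kekew, goteniw), so the final letter is not what conditions the rule; the number of vowels is.
"vavil" has 2 vowels. The stems with 2 vowels (teniw → goteniw, nulkaf → gonulkaf, sural → gosural) add the prefix go-.
So vavil → govavil.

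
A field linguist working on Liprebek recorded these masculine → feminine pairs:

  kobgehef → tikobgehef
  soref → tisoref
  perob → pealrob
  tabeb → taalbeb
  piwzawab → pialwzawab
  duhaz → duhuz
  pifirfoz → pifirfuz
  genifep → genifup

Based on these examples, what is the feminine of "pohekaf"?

tipohekaf

kobgehef and tabeb both have last vowel 'e' yet inflect differently (tikobgehef, taalbeb), so the last vowel is not what conditions the rule; the final letter is.
"pohekaf" ends in -f. The stems ending in -f (kobgehef → tikobgehef, soref → tisoref) add the prefix ti-.
So pohekaf → tipohekaf.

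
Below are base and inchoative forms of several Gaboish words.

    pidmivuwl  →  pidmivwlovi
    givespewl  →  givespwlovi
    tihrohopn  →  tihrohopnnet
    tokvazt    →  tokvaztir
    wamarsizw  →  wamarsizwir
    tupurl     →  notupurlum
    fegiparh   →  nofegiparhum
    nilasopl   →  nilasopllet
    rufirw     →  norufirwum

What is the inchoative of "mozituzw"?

mozituzwir

nilasopl and tupurl both end in -l yet inflect differently (nilasopllet, notupurlum), so the final letter is not what conditions the rule; the second-to-last letter is.
"mozituzw" has second-to-last letter 'z'. The stems whose second-to-last letter is 'z' (tokvazt → tokvaztir, wamarsizw → wamarsizwir) add -ir.
The other patterns: stems whose second-to-last letter is 'p' double the final consonant and add -et; stems whose second-to-last letter is 'r' add no- … -um around the stem; stems whose second-to-last letter is 'w' delete the last vowel and add -ovi.
So mozituzw → mozituzwir.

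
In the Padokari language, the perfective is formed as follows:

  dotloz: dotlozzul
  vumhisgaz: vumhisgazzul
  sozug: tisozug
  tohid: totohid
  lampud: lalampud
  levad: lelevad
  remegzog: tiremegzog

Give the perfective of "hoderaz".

dotloz and remegzog both have last vowel 'o' yet inflect differently (dotlozzul, tiremegzog), so the last vowel is not what conditions the rule; the final letter is.
"hoderaz" ends in -z. The stems ending in -z (vumhisgaz → vumhisgazzul, dotloz → dotlozzul) double the final consonant and add -ul.
The other patterns: stems ending in -g add the prefix ti-; stems ending in -d repeat the first consonant+vowel as a prefix.
So hoderaz → hoderazzul.

hoderazzul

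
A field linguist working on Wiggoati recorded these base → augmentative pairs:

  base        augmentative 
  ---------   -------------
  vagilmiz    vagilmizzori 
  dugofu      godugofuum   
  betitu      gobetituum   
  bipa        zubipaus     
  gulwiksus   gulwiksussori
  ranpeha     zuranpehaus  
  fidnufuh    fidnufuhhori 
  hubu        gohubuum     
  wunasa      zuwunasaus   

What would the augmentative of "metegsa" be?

zumetegsaus

"metegsa" ends in -a. The stems ending in -a (wunasa → zuwunasaus, ranpeha → zuranpehaus, bipa → zubipaus) add zu- … -us around the stem.
The other patterns: stems ending in -u add go- … -um around the stem; stems ending in -h, -s or -z double the final consonant and add -ori.
So metegsa → zumetegsaus.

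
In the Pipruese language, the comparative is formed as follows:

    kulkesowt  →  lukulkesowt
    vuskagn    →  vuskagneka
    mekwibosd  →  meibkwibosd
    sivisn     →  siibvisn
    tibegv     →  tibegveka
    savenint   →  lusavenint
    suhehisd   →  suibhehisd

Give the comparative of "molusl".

moiblusl

"molusl" has second-to-last letter 's'. The stems whose second-to-last letter is 's' (suhehisd → suibhehisd, mekwibosd → meibkwibosd, sivisn → siibvisn) insert -ib- after the first vowel.
So molusl → moiblusl.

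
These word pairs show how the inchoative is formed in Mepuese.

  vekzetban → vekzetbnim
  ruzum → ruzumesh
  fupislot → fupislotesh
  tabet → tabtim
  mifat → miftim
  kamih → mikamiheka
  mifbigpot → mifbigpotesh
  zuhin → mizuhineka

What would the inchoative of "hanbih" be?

fupislot and mifat both end in -t yet inflect differently (fupislotesh, miftim), so the final letter is not what conditions the rule; the last vowel is.
"hanbih" has last vowel 'i'. The stems whose last vowel is 'i' (zuhin → mizuhineka, kamih → mikamiheka) add mi- … -eka around the stem.
So hanbih → mihanbiheka.

mihanbiheka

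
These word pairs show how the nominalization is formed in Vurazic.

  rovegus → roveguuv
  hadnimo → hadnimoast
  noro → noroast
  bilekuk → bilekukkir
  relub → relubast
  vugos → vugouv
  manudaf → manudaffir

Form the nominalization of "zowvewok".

zowvewokkir

rovegus and bilekuk both have last vowel 'u' yet inflect differently (roveguuv, bilekukkir), so the last vowel is not what conditions the rule; the final letter is.
"zowvewok" ends in -k. The one such stem in the data (bilekuk → bilekukkir) doubles the final consonant and adds -ir (as does manudaf), so the same rule applies.
The other patterns: stems ending in -s drop the final letter and add -uv; stems ending in -b or -o add -ast.
So zowvewok → zowvewokkir.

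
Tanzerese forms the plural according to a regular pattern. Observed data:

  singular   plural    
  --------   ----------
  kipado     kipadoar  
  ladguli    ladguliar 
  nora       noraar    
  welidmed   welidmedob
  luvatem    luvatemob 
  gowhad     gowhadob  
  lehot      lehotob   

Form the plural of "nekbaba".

nora and gowhad both have last vowel 'a' yet inflect differently (noraar, gowhadob), so the last vowel is not what conditions the rule; whether the stem ends in a vowel or a consonant is.
"nekbaba" ends in a vowel. The stems ending in a vowel (kipado → kipadoar, ladguli → ladguliar, nora → noraar) add -ar.
The other pattern: stems ending in a consonant add -ob.
So nekbaba → nekbabaar.

nekbabaar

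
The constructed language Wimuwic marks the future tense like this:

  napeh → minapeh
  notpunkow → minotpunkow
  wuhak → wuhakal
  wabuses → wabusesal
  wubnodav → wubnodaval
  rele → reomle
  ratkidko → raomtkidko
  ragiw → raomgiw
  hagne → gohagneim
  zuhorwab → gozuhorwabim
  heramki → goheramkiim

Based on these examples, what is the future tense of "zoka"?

gozokaim

notpunkow and ragiw both end in -w yet inflect differently (minotpunkow, raomgiw), so the final letter is not what conditions the rule; the first letter is.
"zoka" begins with z-. The one such stem in the data (zuhorwab → gozuhorwabim) adds go- … -im around the stem, so the same rule applies.
So zoka → gozokaim.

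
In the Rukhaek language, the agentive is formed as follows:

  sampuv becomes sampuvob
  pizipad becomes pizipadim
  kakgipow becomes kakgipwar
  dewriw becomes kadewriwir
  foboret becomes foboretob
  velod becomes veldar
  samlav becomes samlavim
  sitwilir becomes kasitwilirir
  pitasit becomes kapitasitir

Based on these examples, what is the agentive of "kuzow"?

pizipad and velod both end in -d yet inflect differently (pizipadim, veldar), so the final letter is not what conditions the rule; the last vowel is.
"kuzow" has last vowel 'o'. The stems whose last vowel is 'o' (kakgipow → kakgipwar, velod → veldar) delete the last vowel and add -ar.
The other patterns: stems whose last vowel is 'a' add -im; stems whose last vowel is 'i' add ka- … -ir around the stem; stems whose last vowel is 'e' or 'u' add -ob.
So kuzow → kuzwar.

kuzwar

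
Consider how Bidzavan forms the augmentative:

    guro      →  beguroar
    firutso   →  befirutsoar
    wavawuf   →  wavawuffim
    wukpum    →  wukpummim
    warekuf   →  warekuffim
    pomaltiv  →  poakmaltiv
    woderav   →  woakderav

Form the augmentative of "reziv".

reakziv

wavawuf and woderav both begin with w- yet inflect differently (wavawuffim, woakderav), so the first letter is not what conditions the rule; the final letter is.
"reziv" ends in -v. The stems ending in -v (pomaltiv → poakmaltiv, woderav → woakderav) insert -ak- after the first vowel.
The other patterns: stems ending in -o add be- … -ar around the stem; stems ending in -f or -m double the final consonant and add -im.
So reziv → reakziv.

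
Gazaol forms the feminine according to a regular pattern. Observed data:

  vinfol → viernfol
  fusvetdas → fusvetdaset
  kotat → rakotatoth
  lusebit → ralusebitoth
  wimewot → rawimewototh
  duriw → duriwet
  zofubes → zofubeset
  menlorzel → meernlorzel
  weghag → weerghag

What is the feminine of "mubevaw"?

mubevawet

weghag and kotat both have last vowel 'a' yet inflect differently (weerghag, rakotatoth), so the last vowel is not what conditions the rule; the final letter is.
"mubevaw" ends in -w. The one such stem in the data (duriw → duriwet) adds -et, so the same rule applies.
So mubevaw → mubevawet.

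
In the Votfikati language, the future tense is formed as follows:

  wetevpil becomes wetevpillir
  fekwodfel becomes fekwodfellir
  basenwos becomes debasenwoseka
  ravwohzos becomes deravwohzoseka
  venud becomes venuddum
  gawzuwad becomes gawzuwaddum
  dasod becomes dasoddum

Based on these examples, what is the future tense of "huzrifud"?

huzrifuddum

"huzrifud" ends in -d. The stems ending in -d (venud → venuddum, gawzuwad → gawzuwaddum, dasod → dasoddum) double the final consonant and add -um.
The other patterns: stems ending in -l double the final consonant and add -ir; stems ending in -s add de- … -eka around the stem.
So huzrifud → huzrifuddum.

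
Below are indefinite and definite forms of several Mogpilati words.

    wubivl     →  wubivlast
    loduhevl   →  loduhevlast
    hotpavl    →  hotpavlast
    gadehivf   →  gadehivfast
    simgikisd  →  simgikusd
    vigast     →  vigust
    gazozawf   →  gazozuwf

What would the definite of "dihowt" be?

gadehivf and gazozawf both end in -f yet inflect differently (gadehivfast, gazozuwf), so the final letter is not what conditions the rule; the second-to-last letter is.
"dihowt" has second-to-last letter 'w'. The one such stem in the data (gazozawf → gazozuwf) changes the last vowel to 'u' (as do simgikisd, vigast), so the same rule applies.
So dihowt → dihuwt.

dihuwt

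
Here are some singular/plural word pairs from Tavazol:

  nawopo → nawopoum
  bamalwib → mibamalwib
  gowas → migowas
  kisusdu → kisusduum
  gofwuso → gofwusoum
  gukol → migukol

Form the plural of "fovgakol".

"fovgakol" ends in a consonant. The stems ending in a consonant (gukol → migukol, gowas → migowas, bamalwib → mibamalwib) add the prefix mi-.
The other pattern: stems ending in a vowel add -um.
So fovgakol → mifovgakol.

mifovgakol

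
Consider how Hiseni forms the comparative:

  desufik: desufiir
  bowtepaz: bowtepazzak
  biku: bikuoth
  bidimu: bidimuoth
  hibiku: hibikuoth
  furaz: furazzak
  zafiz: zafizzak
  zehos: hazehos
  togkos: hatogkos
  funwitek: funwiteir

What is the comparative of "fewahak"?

desufik and zafiz both have last vowel 'i' yet inflect differently (desufiir, zafizzak), so the last vowel is not what conditions the rule; the final letter is.
"fewahak" ends in -k. The stems ending in -k (desufik → desufiir, funwitek → funwiteir) drop the final letter and add -ir.
So fewahak → fewahair.

fewahair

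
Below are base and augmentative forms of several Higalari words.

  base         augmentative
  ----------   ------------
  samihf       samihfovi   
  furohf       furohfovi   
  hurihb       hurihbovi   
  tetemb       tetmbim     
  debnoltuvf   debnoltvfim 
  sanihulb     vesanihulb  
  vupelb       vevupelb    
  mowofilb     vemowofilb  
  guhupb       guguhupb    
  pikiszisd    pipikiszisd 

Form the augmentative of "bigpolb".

"bigpolb" has second-to-last letter 'l'. The stems whose second-to-last letter is 'l' (sanihulb → vesanihulb, vupelb → vevupelb, mowofilb → vemowofilb) add the prefix ve-.
The other patterns: stems whose second-to-last letter is 'h' add -ovi; stems whose second-to-last letter is 'm' or 'v' delete the last vowel and add -im; stems whose second-to-last letter is 'p' or 's' repeat the first consonant+vowel as a prefix.
So bigpolb → vebigpolb.

vebigpolb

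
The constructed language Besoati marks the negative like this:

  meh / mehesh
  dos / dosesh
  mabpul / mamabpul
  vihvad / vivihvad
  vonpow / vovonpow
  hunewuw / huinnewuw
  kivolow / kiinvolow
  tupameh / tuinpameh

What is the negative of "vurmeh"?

vuvurmeh

"vurmeh" has 2 vowels. The stems with 2 vowels (mabpul → mamabpul, vihvad → vivihvad, vonpow → vovonpow) repeat the first consonant+vowel as a prefix.
So vurmeh → vuvurmeh.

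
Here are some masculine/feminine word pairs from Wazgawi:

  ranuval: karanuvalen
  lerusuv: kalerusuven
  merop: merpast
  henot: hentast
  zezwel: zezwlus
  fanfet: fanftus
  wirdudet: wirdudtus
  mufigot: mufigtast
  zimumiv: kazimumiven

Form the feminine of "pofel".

mufigot and wirdudet both end in -t yet inflect differently (mufigtast, wirdudtus), so the final letter is not what conditions the rule; the last vowel is.
"pofel" has last vowel 'e'. The stems whose last vowel is 'e' (wirdudet → wirdudtus, fanfet → fanftus, zezwel → zezwlus) delete the last vowel and add -us.
The other patterns: stems whose last vowel is 'o' delete the last vowel and add -ast; stems whose last vowel is 'a', 'i' or 'u' add ka- … -en around the stem.
So pofel → poflus.

poflus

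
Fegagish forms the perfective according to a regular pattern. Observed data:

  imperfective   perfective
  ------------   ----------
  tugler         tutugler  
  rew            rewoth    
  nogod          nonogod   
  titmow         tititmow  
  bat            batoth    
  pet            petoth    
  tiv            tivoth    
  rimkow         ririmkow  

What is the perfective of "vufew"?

rew and rimkow both end in -w yet inflect differently (rewoth, ririmkow), so the final letter is not what conditions the rule; the number of vowels is.
"vufew" has 2 vowels. The stems with 2 vowels (rimkow → ririmkow, tugler → tutugler, nogod → nonogod) repeat the first consonant+vowel as a prefix.
So vufew → vuvufew.

vuvufew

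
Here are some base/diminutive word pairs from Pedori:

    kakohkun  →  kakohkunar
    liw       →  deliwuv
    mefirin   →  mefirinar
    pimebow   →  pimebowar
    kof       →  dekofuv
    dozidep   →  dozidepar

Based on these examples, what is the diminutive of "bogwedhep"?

"bogwedhep" has 3 vowels. The stems with 3 vowels (pimebow → pimebowar, dozidep → dozidepar, mefirin → mefirinar) add -ar.
The other pattern: stems with 1 vowel add de- … -uv around the stem.
So bogwedhep → bogwedhepar.

bogwedhepar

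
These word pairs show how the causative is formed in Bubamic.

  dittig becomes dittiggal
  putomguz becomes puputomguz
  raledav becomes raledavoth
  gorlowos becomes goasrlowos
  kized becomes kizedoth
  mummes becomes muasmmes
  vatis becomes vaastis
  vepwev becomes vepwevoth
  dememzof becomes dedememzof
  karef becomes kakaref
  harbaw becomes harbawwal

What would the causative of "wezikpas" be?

weaszikpas

raledav and harbaw both have last vowel 'a' yet inflect differently (raledavoth, harbawwal), so the last vowel is not what conditions the rule; the final letter is.
"wezikpas" ends in -s. The stems ending in -s (mummes → muasmmes, gorlowos → goasrlowos, vatis → vaastis) insert -as- after the first vowel.
The other patterns: stems ending in -d or -v add -oth; stems ending in -g or -w double the final consonant and add -al; stems ending in -f or -z repeat the first consonant+vowel as a prefix.
So wezikpas → weaszikpas.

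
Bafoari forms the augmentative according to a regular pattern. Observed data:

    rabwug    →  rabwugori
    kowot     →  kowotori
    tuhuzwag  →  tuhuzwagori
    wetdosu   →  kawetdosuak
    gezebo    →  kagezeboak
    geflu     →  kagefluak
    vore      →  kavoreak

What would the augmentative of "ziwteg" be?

rabwug and wetdosu both have last vowel 'u' yet inflect differently (rabwugori, kawetdosuak), so the last vowel is not what conditions the rule; whether the stem ends in a vowel or a consonant is.
"ziwteg" ends in a consonant. The stems ending in a consonant (rabwug → rabwugori, kowot → kowotori, tuhuzwag → tuhuzwagori) add -ori.
So ziwteg → ziwtegori.

ziwtegori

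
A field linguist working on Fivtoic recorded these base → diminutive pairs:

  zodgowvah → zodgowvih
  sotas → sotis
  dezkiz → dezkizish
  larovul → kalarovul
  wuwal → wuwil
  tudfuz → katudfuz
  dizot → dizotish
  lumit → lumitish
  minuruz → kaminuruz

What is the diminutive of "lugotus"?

dezkiz and minuruz both end in -z yet inflect differently (dezkizish, kaminuruz), so the final letter is not what conditions the rule; the last vowel is.
"lugotus" has last vowel 'u'. The stems whose last vowel is 'u' (larovul → kalarovul, minuruz → kaminuruz, tudfuz → katudfuz) add the prefix ka-.
The other patterns: stems whose last vowel is 'i' or 'o' add -ish; stems whose last vowel is 'a' change the last vowel to 'i'.
So lugotus → kalugotus.

kalugotus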